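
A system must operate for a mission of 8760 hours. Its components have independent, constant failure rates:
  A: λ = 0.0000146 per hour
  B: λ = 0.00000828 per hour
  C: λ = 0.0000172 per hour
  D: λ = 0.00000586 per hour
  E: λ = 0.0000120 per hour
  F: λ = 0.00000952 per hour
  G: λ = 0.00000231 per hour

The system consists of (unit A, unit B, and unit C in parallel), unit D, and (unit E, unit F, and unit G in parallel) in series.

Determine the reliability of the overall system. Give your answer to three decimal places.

R(A) = exp(−0.0000146 × 8760) = 0.87994
R(B) = exp(−0.00000828 × 8760) = 0.93004
R(C) = exp(−0.0000172 × 8760) = 0.86013
R(D) = exp(−0.00000586 × 8760) = 0.94996
R(E) = exp(−0.0000120 × 8760) = 0.90022
R(F) = exp(−0.00000952 × 8760) = 0.91999
R(G) = exp(−0.00000231 × 8760) = 0.97997
Parallel (A, B, and C): 1 − (1 − 0.87994)(1 − 0.93004)(1 − 0.86013) = 0.99883
Parallel (E, F, and G): 1 − (1 − 0.90022)(1 − 0.91999)(1 − 0.97997) = 0.99984
Series ([0.99883], D, and [0.99984]): 0.99883 × 0.94996 × 0.99984 = 0.949

0.949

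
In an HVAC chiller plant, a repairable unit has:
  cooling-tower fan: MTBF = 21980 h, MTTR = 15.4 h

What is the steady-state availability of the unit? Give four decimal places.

A(cooling-tower fan) = MTBF/(MTBF+MTTR) = 21980/(21980+15.4) = 0.9993

0.9993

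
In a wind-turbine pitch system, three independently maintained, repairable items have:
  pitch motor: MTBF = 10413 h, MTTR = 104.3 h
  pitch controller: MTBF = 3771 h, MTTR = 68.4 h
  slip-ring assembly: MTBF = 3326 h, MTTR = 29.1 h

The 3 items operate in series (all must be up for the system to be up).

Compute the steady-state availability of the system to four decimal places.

A(pitch motor) = MTBF/(MTBF+MTTR) = 10413/(10413+104.3) = 0.990083
A(pitch controller) = MTBF/(MTBF+MTTR) = 3771/(3771+68.4) = 0.982185
A(slip-ring assembly) = MTBF/(MTBF+MTTR) = 3326/(3326+29.1) = 0.991327
Series availability: 0.990083 × 0.982185 × 0.991327 = 0.9640

0.9640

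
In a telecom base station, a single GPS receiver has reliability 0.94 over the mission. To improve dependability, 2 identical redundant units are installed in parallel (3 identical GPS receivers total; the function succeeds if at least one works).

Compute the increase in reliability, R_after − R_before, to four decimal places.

R_before = 0.94
R_after = 1 − (1 − 0.94)^3 = 0.9998
ΔR = 0.9998 − 0.94 = 0.0598

0.0598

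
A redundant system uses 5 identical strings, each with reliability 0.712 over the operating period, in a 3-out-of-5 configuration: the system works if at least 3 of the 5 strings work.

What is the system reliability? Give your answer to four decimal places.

R = Σ_{i=3}^{5} C(5,i) p^i (1−p)^{5−i} with p = 0.712
C(5,3)·0.712^3·0.288^2 = 0.299381
C(5,4)·0.712^4·0.288^1 = 0.370069
C(5,5)·0.712^5·0.288^0 = 0.182978
Sum = 0.8524

0.8524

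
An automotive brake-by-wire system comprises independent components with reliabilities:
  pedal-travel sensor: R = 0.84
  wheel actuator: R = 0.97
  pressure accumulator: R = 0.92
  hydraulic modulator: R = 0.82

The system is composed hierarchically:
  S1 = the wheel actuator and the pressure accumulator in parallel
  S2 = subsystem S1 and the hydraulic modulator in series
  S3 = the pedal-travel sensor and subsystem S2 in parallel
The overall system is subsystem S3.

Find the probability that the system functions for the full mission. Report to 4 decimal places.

Parallel (wheel actuator and pressure accumulator): 1 − (1 − 0.970000)(1 − 0.920000) = 0.997600
Series ([0.997600] and hydraulic modulator): 0.997600 × 0.820000 = 0.818032
Parallel (pedal-travel sensor and [0.818032]): 1 − (1 − 0.840000)(1 − 0.818032) = 0.9709

0.9709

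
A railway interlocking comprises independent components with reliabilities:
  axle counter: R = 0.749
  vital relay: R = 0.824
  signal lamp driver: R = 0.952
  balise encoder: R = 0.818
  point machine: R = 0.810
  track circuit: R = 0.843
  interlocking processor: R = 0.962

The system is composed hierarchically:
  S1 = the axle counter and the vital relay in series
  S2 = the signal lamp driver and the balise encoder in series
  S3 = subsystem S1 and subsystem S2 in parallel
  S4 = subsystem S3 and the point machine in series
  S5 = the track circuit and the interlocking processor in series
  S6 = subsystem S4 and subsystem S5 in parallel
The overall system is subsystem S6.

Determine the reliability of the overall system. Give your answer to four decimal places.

0.9511

Series (axle counter and vital relay): 0.749000 × 0.824000 = 0.617176
Series (signal lamp driver and balise encoder): 0.952000 × 0.818000 = 0.778736
Parallel ([0.617176] and [0.778736]): 1 − (1 − 0.617176)(1 − 0.778736) = 0.915295
Series ([0.915295] and point machine): 0.915295 × 0.810000 = 0.741389
Series (track circuit and interlocking processor): 0.843000 × 0.962000 = 0.810966
Parallel ([0.741389] and [0.810966]): 1 − (1 − 0.741389)(1 − 0.810966) = 0.9511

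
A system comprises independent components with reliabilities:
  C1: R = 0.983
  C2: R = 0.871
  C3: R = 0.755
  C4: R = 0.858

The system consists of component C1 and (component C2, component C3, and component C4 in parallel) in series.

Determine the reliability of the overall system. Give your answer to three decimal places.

0.979

Parallel (C2, C3, and C4): 1 − (1 − 0.87100)(1 − 0.75500)(1 − 0.85800) = 0.99551
Series (C1 and [0.99551]): 0.98300 × 0.99551 = 0.979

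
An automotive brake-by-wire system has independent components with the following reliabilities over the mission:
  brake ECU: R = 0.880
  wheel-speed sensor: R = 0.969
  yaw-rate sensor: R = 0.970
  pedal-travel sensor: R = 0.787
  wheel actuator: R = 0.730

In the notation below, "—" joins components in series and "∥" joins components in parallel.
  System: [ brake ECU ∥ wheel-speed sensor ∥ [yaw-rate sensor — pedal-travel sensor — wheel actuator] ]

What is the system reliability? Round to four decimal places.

Series (yaw-rate sensor, pedal-travel sensor, and wheel actuator): 0.970000 × 0.787000 × 0.730000 = 0.557275
Parallel (brake ECU, wheel-speed sensor, and [0.557275]): 1 − (1 − 0.880000)(1 − 0.969000)(1 − 0.557275) = 0.9984

0.9984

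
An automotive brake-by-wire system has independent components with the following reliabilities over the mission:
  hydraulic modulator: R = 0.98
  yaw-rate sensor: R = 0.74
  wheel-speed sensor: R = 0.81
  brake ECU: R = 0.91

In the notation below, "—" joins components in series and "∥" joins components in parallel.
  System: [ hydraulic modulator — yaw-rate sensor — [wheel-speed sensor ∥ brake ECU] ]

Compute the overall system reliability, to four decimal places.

Parallel (wheel-speed sensor and brake ECU): 1 − (1 − 0.810000)(1 − 0.910000) = 0.982900
Series (hydraulic modulator, yaw-rate sensor, and [0.982900]): 0.980000 × 0.740000 × 0.982900 = 0.7128

0.7128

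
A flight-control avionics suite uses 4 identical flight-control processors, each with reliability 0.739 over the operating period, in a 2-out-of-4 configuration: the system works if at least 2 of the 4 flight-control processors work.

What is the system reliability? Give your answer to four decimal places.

0.9428

R = Σ_{i=2}^{4} C(4,i) p^i (1−p)^{4−i} with p = 0.739
C(4,2)·0.739^2·0.261^2 = 0.223214
C(4,3)·0.739^3·0.261^1 = 0.421341
C(4,4)·0.739^4·0.261^0 = 0.298248
Sum = 0.9428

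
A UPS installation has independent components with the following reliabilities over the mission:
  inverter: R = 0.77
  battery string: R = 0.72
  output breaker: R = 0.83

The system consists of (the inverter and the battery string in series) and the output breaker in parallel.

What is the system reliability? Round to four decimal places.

0.9242

Series (inverter and battery string): 0.770000 × 0.720000 = 0.554400
Parallel ([0.554400] and output breaker): 1 − (1 − 0.554400)(1 − 0.830000) = 0.9242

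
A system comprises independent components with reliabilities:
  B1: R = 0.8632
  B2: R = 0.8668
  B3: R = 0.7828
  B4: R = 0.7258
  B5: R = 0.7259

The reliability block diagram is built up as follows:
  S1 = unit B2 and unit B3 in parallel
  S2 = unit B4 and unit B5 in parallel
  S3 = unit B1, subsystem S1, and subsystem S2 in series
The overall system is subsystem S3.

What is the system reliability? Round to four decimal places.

0.7752

Parallel (B2 and B3): 1 − (1 − 0.866800)(1 − 0.782800) = 0.971069
Parallel (B4 and B5): 1 − (1 − 0.725800)(1 − 0.725900) = 0.924842
Series (B1, [0.971069], and [0.924842]): 0.863200 × 0.971069 × 0.924842 = 0.7752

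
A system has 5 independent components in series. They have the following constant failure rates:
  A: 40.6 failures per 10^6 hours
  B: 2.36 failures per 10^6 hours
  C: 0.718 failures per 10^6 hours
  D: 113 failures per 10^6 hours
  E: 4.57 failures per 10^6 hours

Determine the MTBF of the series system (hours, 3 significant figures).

6200

Series of exponential components: λ_sys = Σ λ_i
λ_sys = 0.0000406 + 0.00000236 + 0.000000718 + 0.000113 + 0.00000457 = 1.6125e-04 /h
MTBF = 1 / λ_sys = 6200 h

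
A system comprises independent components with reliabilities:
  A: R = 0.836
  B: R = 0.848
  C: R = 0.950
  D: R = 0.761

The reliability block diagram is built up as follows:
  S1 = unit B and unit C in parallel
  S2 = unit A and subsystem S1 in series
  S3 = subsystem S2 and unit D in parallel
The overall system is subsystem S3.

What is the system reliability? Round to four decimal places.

Parallel (B and C): 1 − (1 − 0.848000)(1 − 0.950000) = 0.992400
Series (A and [0.992400]): 0.836000 × 0.992400 = 0.829646
Parallel ([0.829646] and D): 1 − (1 − 0.829646)(1 − 0.761000) = 0.9593

0.9593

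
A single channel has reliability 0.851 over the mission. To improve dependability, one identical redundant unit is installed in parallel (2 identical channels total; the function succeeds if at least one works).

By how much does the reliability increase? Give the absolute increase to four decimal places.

R_before = 0.851
R_after = 1 − (1 − 0.851)^2 = 0.9778
ΔR = 0.9778 − 0.851 = 0.1268

0.1268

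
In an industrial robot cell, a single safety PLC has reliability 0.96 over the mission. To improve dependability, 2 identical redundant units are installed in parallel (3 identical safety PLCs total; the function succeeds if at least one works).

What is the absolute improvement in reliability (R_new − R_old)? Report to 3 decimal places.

0.040

R_before = 0.96
R_after = 1 − (1 − 0.96)^3 = 1.000
ΔR = 1.000 − 0.96 = 0.040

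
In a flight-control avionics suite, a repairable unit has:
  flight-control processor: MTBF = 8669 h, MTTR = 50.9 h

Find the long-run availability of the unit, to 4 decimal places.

A(flight-control processor) = MTBF/(MTBF+MTTR) = 8669/(8669+50.9) = 0.9942

0.9942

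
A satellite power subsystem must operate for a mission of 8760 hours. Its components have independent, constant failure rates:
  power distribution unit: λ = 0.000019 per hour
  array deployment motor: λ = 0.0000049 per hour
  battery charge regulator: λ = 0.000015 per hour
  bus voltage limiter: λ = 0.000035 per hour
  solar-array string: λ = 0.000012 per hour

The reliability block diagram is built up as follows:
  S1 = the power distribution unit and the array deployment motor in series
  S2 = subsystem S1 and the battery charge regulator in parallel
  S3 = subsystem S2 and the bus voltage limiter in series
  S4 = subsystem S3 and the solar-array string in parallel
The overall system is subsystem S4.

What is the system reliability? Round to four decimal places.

0.9719

R(power distribution unit) = exp(−0.000019 × 8760) = 0.846674
R(array deployment motor) = exp(−0.0000049 × 8760) = 0.957984
R(battery charge regulator) = exp(−0.000015 × 8760) = 0.876867
R(bus voltage limiter) = exp(−0.000035 × 8760) = 0.735945
R(solar-array string) = exp(−0.000012 × 8760) = 0.900216
Series (power distribution unit and array deployment motor): 0.846674 × 0.957984 = 0.811100
Parallel ([0.811100] and battery charge regulator): 1 − (1 − 0.811100)(1 − 0.876867) = 0.976740
Series ([0.976740] and bus voltage limiter): 0.976740 × 0.735945 = 0.718827
Parallel ([0.718827] and solar-array string): 1 − (1 − 0.718827)(1 − 0.900216) = 0.9719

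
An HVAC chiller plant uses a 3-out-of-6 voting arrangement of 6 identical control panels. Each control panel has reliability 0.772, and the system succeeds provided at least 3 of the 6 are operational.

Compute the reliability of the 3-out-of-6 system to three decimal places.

R = Σ_{i=3}^{6} C(6,i) p^i (1−p)^{6−i} with p = 0.772
C(6,3)·0.772^3·0.228^3 = 0.10907
C(6,4)·0.772^4·0.228^2 = 0.27697
C(6,5)·0.772^5·0.228^1 = 0.37512
C(6,6)·0.772^6·0.228^0 = 0.21169
Sum = 0.973

0.973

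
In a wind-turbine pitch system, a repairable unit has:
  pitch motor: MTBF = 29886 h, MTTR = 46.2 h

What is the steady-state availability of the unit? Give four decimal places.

0.9985

A(pitch motor) = MTBF/(MTBF+MTTR) = 29886/(29886+46.2) = 0.9985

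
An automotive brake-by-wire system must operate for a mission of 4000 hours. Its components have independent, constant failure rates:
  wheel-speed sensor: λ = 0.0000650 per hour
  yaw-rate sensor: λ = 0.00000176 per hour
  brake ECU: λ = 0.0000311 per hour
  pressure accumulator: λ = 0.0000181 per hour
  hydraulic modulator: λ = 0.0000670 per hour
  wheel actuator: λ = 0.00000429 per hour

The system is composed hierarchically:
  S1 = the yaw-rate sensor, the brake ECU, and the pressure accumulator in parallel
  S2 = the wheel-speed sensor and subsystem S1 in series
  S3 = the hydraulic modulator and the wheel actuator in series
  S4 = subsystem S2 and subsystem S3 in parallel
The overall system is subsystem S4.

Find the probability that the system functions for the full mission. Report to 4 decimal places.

0.9432

R(wheel-speed sensor) = exp(−0.0000650 × 4000) = 0.771052
R(yaw-rate sensor) = exp(−0.00000176 × 4000) = 0.992985
R(brake ECU) = exp(−0.0000311 × 4000) = 0.883027
R(pressure accumulator) = exp(−0.0000181 × 4000) = 0.930159
R(hydraulic modulator) = exp(−0.0000670 × 4000) = 0.764908
R(wheel actuator) = exp(−0.00000429 × 4000) = 0.982986
Parallel (yaw-rate sensor, brake ECU, and pressure accumulator): 1 − (1 − 0.992985)(1 − 0.883027)(1 − 0.930159) = 0.999943
Series (wheel-speed sensor and [0.999943]): 0.771052 × 0.999943 = 0.771008
Series (hydraulic modulator and wheel actuator): 0.764908 × 0.982986 = 0.751894
Parallel ([0.771008] and [0.751894]): 1 − (1 − 0.771008)(1 − 0.751894) = 0.9432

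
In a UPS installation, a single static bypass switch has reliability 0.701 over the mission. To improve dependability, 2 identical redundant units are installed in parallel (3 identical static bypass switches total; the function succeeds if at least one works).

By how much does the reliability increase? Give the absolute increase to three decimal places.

0.272

R_before = 0.701
R_after = 1 − (1 − 0.701)^3 = 0.973
ΔR = 0.973 − 0.701 = 0.272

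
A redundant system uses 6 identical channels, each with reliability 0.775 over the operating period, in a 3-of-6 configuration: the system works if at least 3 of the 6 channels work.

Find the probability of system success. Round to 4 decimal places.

0.9741

R = Σ_{i=3}^{6} C(6,i) p^i (1−p)^{6−i} with p = 0.775
C(6,3)·0.775^3·0.225^3 = 0.106043
C(6,4)·0.775^4·0.225^2 = 0.273945
C(6,5)·0.775^5·0.225^1 = 0.377435
C(6,6)·0.775^6·0.225^0 = 0.216676
Sum = 0.9741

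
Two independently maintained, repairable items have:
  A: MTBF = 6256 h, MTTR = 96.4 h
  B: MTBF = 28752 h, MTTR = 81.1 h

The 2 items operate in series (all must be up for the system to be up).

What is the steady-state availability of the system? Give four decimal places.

A(A) = MTBF/(MTBF+MTTR) = 6256/(6256+96.4) = 0.984825
A(B) = MTBF/(MTBF+MTTR) = 28752/(28752+81.1) = 0.997187
Series availability: 0.984825 × 0.997187 = 0.9821

0.9821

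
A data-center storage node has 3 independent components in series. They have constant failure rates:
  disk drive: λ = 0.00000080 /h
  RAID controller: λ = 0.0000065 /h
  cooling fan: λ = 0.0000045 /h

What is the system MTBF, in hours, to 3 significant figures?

84700

Series of exponential components: λ_sys = Σ λ_i
λ_sys = 0.00000080 + 0.0000065 + 0.0000045 = 1.1800e-05 /h
MTBF = 1 / λ_sys = 84700 h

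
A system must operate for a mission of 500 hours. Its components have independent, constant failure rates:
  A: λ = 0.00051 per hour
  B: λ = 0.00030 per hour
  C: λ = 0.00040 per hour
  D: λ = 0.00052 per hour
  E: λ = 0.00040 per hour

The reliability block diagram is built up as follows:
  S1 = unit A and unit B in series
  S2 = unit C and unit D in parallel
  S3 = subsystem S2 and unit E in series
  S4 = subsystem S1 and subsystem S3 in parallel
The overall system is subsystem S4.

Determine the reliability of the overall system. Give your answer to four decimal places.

R(A) = exp(−0.00051 × 500) = 0.774916
R(B) = exp(−0.00030 × 500) = 0.860708
R(C) = exp(−0.00040 × 500) = 0.818731
R(D) = exp(−0.00052 × 500) = 0.771052
R(E) = exp(−0.00040 × 500) = 0.818731
Series (A and B): 0.774916 × 0.860708 = 0.666976
Parallel (C and D): 1 − (1 − 0.818731)(1 − 0.771052) = 0.958499
Series ([0.958499] and E): 0.958499 × 0.818731 = 0.784753
Parallel ([0.666976] and [0.784753]): 1 − (1 − 0.666976)(1 − 0.784753) = 0.9283

0.9283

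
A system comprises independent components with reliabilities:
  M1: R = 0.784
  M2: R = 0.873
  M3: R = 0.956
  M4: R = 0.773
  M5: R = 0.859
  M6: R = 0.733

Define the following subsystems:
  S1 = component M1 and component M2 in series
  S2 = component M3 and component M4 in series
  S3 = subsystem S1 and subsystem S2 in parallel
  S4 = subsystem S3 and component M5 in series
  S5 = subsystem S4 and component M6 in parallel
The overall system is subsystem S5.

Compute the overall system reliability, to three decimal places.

0.943

Series (M1 and M2): 0.78400 × 0.87300 = 0.68443
Series (M3 and M4): 0.95600 × 0.77300 = 0.73899
Parallel ([0.68443] and [0.73899]): 1 − (1 − 0.68443)(1 − 0.73899) = 0.91763
Series ([0.91763] and M5): 0.91763 × 0.85900 = 0.78824
Parallel ([0.78824] and M6): 1 − (1 − 0.78824)(1 − 0.73300) = 0.943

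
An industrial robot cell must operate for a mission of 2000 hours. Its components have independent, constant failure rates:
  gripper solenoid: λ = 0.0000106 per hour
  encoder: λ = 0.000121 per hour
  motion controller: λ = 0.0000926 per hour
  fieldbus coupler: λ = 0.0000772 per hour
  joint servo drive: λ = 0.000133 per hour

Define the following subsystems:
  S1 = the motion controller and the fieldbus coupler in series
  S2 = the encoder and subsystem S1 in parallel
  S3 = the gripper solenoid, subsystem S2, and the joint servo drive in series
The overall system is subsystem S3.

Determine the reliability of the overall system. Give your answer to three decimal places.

0.704

R(gripper solenoid) = exp(−0.0000106 × 2000) = 0.97902
R(encoder) = exp(−0.000121 × 2000) = 0.78506
R(motion controller) = exp(−0.0000926 × 2000) = 0.83094
R(fieldbus coupler) = exp(−0.0000772 × 2000) = 0.85693
R(joint servo drive) = exp(−0.000133 × 2000) = 0.76644
Series (motion controller and fieldbus coupler): 0.83094 × 0.85693 = 0.71206
Parallel (encoder and [0.71206]): 1 − (1 − 0.78506)(1 − 0.71206) = 0.93811
Series (gripper solenoid, [0.93811], and joint servo drive): 0.97902 × 0.93811 × 0.76644 = 0.704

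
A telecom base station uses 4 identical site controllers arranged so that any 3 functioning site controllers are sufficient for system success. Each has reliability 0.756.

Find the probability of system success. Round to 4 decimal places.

R = Σ_{i=3}^{4} C(4,i) p^i (1−p)^{4−i} with p = 0.756
C(4,3)·0.756^3·0.244^1 = 0.421711
C(4,4)·0.756^4·0.244^0 = 0.326653
Sum = 0.7484

0.7484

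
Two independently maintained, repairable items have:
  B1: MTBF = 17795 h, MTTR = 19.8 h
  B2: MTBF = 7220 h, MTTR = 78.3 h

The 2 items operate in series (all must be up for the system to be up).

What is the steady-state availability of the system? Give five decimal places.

A(B1) = MTBF/(MTBF+MTTR) = 17795/(17795+19.8) = 0.998889
A(B2) = MTBF/(MTBF+MTTR) = 7220/(7220+78.3) = 0.989271
Series availability: 0.998889 × 0.989271 = 0.98817

0.98817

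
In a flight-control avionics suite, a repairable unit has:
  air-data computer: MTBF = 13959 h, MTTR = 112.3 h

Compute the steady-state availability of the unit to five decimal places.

0.99202

A(air-data computer) = MTBF/(MTBF+MTTR) = 13959/(13959+112.3) = 0.99202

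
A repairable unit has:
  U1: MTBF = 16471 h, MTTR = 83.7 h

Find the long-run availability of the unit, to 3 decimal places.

0.995

A(U1) = MTBF/(MTBF+MTTR) = 16471/(16471+83.7) = 0.995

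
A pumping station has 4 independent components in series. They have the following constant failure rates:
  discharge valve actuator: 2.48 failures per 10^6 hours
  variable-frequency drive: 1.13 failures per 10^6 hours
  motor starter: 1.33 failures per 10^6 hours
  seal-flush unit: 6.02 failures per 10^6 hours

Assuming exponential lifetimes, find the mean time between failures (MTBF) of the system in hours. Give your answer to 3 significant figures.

91200

Series of exponential components: λ_sys = Σ λ_i
λ_sys = 0.00000248 + 0.00000113 + 0.00000133 + 0.00000602 = 1.0960e-05 /h
MTBF = 1 / λ_sys = 91200 h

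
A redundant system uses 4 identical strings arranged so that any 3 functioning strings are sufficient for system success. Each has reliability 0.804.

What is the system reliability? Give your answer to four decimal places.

0.8253

R = Σ_{i=3}^{4} C(4,i) p^i (1−p)^{4−i} with p = 0.804
C(4,3)·0.804^3·0.196^1 = 0.407459
C(4,4)·0.804^4·0.196^0 = 0.417854
Sum = 0.8253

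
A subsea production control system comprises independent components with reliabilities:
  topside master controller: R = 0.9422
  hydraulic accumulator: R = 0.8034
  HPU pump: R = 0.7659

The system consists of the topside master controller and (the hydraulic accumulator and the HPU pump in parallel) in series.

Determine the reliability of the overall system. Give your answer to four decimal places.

Parallel (hydraulic accumulator and HPU pump): 1 − (1 − 0.803400)(1 − 0.765900) = 0.953976
Series (topside master controller and [0.953976]): 0.942200 × 0.953976 = 0.8988

0.8988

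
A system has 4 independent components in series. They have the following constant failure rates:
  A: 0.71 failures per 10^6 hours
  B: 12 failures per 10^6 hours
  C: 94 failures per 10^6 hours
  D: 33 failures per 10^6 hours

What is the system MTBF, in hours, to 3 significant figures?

Series of exponential components: λ_sys = Σ λ_i
λ_sys = 0.00000071 + 0.000012 + 0.000094 + 0.000033 = 1.3971e-04 /h
MTBF = 1 / λ_sys = 7160 h

7160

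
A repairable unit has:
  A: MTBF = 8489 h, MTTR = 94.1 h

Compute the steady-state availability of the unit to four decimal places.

A(A) = MTBF/(MTBF+MTTR) = 8489/(8489+94.1) = 0.9890

0.9890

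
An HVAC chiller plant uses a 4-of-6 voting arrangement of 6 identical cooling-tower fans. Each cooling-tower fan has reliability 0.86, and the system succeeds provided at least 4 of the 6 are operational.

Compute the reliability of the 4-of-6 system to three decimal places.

0.961

R = Σ_{i=4}^{6} C(6,i) p^i (1−p)^{6−i} with p = 0.86
C(6,4)·0.86^4·0.14^2 = 0.16082
C(6,5)·0.86^5·0.14^1 = 0.39516
C(6,6)·0.86^6·0.14^0 = 0.40457
Sum = 0.961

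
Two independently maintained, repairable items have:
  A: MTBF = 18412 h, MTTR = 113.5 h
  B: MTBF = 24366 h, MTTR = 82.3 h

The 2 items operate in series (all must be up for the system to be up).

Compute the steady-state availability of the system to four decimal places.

0.9905

A(A) = MTBF/(MTBF+MTTR) = 18412/(18412+113.5) = 0.993873
A(B) = MTBF/(MTBF+MTTR) = 24366/(24366+82.3) = 0.996634
Series availability: 0.993873 × 0.996634 = 0.9905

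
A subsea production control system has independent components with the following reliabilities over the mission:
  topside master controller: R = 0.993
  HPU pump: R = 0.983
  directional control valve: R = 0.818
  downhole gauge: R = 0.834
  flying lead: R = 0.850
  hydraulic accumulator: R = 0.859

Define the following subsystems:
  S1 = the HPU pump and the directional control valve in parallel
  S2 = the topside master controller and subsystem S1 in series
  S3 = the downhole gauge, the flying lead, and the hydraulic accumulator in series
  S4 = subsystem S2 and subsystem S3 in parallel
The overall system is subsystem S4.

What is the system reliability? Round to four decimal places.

Parallel (HPU pump and directional control valve): 1 − (1 − 0.983000)(1 − 0.818000) = 0.996906
Series (topside master controller and [0.996906]): 0.993000 × 0.996906 = 0.989928
Series (downhole gauge, flying lead, and hydraulic accumulator): 0.834000 × 0.850000 × 0.859000 = 0.608945
Parallel ([0.989928] and [0.608945]): 1 − (1 − 0.989928)(1 − 0.608945) = 0.9961

0.9961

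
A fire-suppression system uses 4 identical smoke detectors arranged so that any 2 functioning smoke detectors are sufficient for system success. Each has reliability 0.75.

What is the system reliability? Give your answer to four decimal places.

0.9492

R = Σ_{i=2}^{4} C(4,i) p^i (1−p)^{4−i} with p = 0.75
C(4,2)·0.75^2·0.25^2 = 0.210938
C(4,3)·0.75^3·0.25^1 = 0.421875
C(4,4)·0.75^4·0.25^0 = 0.316406
Sum = 0.9492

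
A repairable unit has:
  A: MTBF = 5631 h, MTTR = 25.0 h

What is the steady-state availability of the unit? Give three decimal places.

0.996

A(A) = MTBF/(MTBF+MTTR) = 5631/(5631+25.0) = 0.996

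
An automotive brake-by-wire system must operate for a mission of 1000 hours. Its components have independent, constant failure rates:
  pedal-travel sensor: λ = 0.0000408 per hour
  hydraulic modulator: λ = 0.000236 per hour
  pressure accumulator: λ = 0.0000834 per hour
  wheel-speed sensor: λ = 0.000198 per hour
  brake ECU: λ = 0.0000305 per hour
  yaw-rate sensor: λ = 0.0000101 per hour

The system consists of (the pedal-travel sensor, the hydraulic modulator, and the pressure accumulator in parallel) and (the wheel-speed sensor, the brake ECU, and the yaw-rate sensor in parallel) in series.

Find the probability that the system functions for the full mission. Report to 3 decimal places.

R(pedal-travel sensor) = exp(−0.0000408 × 1000) = 0.96002
R(hydraulic modulator) = exp(−0.000236 × 1000) = 0.78978
R(pressure accumulator) = exp(−0.0000834 × 1000) = 0.91998
R(wheel-speed sensor) = exp(−0.000198 × 1000) = 0.82037
R(brake ECU) = exp(−0.0000305 × 1000) = 0.96996
R(yaw-rate sensor) = exp(−0.0000101 × 1000) = 0.98995
Parallel (pedal-travel sensor, hydraulic modulator, and pressure accumulator): 1 − (1 − 0.96002)(1 − 0.78978)(1 − 0.91998) = 0.99933
Parallel (wheel-speed sensor, brake ECU, and yaw-rate sensor): 1 − (1 − 0.82037)(1 − 0.96996)(1 − 0.98995) = 0.99995
Series ([0.99933] and [0.99995]): 0.99933 × 0.99995 = 0.999

0.999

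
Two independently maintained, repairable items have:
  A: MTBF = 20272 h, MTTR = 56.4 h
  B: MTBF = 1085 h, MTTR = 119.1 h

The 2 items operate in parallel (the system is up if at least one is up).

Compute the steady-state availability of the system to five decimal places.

0.99973

A(A) = MTBF/(MTBF+MTTR) = 20272/(20272+56.4) = 0.997226
A(B) = MTBF/(MTBF+MTTR) = 1085/(1085+119.1) = 0.901088
Parallel availability: 1 − (1 − 0.997226)(1 − 0.901088) = 0.99973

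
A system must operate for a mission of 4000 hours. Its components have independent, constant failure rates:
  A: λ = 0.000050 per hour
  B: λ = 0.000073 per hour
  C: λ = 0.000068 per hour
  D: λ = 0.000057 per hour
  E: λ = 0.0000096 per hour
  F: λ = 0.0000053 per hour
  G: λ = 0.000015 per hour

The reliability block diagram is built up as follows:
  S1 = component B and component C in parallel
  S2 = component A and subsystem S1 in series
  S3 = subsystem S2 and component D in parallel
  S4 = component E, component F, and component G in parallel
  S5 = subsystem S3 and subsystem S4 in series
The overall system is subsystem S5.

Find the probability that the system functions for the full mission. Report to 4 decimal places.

0.9529

R(A) = exp(−0.000050 × 4000) = 0.818731
R(B) = exp(−0.000073 × 4000) = 0.746769
R(C) = exp(−0.000068 × 4000) = 0.761854
R(D) = exp(−0.000057 × 4000) = 0.796124
R(E) = exp(−0.0000096 × 4000) = 0.962328
R(F) = exp(−0.0000053 × 4000) = 0.979023
R(G) = exp(−0.000015 × 4000) = 0.941765
Parallel (B and C): 1 − (1 − 0.746769)(1 − 0.761854) = 0.939694
Series (A and [0.939694]): 0.818731 × 0.939694 = 0.769357
Parallel ([0.769357] and D): 1 − (1 − 0.769357)(1 − 0.796124) = 0.952977
Parallel (E, F, and G): 1 − (1 − 0.962328)(1 − 0.979023)(1 − 0.941765) = 0.999954
Series ([0.952977] and [0.999954]): 0.952977 × 0.999954 = 0.9529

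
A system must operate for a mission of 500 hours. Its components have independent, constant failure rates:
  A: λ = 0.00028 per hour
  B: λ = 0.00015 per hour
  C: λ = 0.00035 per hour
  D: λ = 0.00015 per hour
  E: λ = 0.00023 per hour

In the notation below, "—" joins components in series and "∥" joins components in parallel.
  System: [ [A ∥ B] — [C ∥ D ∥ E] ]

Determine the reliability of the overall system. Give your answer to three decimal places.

R(A) = exp(−0.00028 × 500) = 0.86936
R(B) = exp(−0.00015 × 500) = 0.92774
R(C) = exp(−0.00035 × 500) = 0.83946
R(D) = exp(−0.00015 × 500) = 0.92774
R(E) = exp(−0.00023 × 500) = 0.89137
Parallel (A and B): 1 − (1 − 0.86936)(1 − 0.92774) = 0.99056
Parallel (C, D, and E): 1 − (1 − 0.83946)(1 − 0.92774)(1 − 0.89137) = 0.99874
Series ([0.99056] and [0.99874]): 0.99056 × 0.99874 = 0.989

0.989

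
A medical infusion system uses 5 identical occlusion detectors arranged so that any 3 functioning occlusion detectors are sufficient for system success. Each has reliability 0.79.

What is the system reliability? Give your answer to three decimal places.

R = Σ_{i=3}^{5} C(5,i) p^i (1−p)^{5−i} with p = 0.79
C(5,3)·0.79^3·0.21^2 = 0.21743
C(5,4)·0.79^4·0.21^1 = 0.40898
C(5,5)·0.79^5·0.21^0 = 0.30771
Sum = 0.934

0.934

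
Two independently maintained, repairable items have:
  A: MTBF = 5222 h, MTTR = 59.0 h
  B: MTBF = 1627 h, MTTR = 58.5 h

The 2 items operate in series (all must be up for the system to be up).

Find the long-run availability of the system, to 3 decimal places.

A(A) = MTBF/(MTBF+MTTR) = 5222/(5222+59.0) = 0.988828
A(B) = MTBF/(MTBF+MTTR) = 1627/(1627+58.5) = 0.965292
Series availability: 0.988828 × 0.965292 = 0.955

0.955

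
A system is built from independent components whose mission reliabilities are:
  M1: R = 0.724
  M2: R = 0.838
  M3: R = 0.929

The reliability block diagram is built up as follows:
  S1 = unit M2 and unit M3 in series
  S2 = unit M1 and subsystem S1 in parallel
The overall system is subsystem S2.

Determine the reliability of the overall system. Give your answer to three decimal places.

0.939

Series (M2 and M3): 0.83800 × 0.92900 = 0.77850
Parallel (M1 and [0.77850]): 1 − (1 − 0.72400)(1 − 0.77850) = 0.939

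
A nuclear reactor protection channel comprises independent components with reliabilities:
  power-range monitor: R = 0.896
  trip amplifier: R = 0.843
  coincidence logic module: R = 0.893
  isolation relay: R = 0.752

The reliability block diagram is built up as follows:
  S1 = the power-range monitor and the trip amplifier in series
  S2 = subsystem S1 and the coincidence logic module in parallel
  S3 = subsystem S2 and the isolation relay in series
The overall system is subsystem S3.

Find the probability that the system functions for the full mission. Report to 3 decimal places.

0.732

Series (power-range monitor and trip amplifier): 0.89600 × 0.84300 = 0.75533
Parallel ([0.75533] and coincidence logic module): 1 − (1 − 0.75533)(1 − 0.89300) = 0.97382
Series ([0.97382] and isolation relay): 0.97382 × 0.75200 = 0.732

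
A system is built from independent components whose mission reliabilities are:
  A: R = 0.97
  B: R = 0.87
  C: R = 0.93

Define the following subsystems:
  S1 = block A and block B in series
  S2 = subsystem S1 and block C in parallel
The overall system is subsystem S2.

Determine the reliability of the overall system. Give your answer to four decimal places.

Series (A and B): 0.970000 × 0.870000 = 0.843900
Parallel ([0.843900] and C): 1 − (1 − 0.843900)(1 − 0.930000) = 0.9891

0.9891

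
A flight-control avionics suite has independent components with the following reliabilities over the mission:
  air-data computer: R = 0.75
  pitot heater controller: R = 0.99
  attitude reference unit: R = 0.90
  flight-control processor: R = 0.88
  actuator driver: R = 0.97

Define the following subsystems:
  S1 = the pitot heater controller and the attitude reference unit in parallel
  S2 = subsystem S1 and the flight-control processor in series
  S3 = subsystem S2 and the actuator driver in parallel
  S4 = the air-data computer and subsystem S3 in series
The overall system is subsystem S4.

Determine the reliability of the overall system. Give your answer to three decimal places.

Parallel (pitot heater controller and attitude reference unit): 1 − (1 − 0.99000)(1 − 0.90000) = 0.99900
Series ([0.99900] and flight-control processor): 0.99900 × 0.88000 = 0.87912
Parallel ([0.87912] and actuator driver): 1 − (1 − 0.87912)(1 − 0.97000) = 0.99637
Series (air-data computer and [0.99637]): 0.75000 × 0.99637 = 0.747

0.747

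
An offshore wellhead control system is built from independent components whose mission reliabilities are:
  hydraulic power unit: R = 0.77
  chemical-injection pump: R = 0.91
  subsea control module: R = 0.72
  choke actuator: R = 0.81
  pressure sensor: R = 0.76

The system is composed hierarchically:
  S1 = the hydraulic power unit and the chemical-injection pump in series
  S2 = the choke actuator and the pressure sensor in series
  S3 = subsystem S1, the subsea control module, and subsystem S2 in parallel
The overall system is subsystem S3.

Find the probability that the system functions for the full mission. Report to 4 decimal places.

0.9678

Series (hydraulic power unit and chemical-injection pump): 0.770000 × 0.910000 = 0.700700
Series (choke actuator and pressure sensor): 0.810000 × 0.760000 = 0.615600
Parallel ([0.700700], subsea control module, and [0.615600]): 1 − (1 − 0.700700)(1 − 0.720000)(1 − 0.615600) = 0.9678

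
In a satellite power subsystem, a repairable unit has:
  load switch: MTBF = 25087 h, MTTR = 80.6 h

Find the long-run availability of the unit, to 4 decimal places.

A(load switch) = MTBF/(MTBF+MTTR) = 25087/(25087+80.6) = 0.9968

0.9968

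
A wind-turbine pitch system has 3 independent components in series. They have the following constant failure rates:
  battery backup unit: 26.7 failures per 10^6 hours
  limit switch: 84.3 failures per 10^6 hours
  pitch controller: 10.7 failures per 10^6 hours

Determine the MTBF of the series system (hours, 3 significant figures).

8220

Series of exponential components: λ_sys = Σ λ_i
λ_sys = 0.0000267 + 0.0000843 + 0.0000107 = 1.2170e-04 /h
MTBF = 1 / λ_sys = 8220 h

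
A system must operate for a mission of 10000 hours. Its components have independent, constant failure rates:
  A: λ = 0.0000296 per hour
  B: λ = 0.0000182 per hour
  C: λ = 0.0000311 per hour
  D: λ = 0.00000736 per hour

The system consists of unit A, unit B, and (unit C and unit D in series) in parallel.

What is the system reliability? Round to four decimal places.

0.9864

R(A) = exp(−0.0000296 × 10000) = 0.743787
R(B) = exp(−0.0000182 × 10000) = 0.833601
R(C) = exp(−0.0000311 × 10000) = 0.732714
R(D) = exp(−0.00000736 × 10000) = 0.929043
Series (C and D): 0.732714 × 0.929043 = 0.680723
Parallel (A, B, and [0.680723]): 1 − (1 − 0.743787)(1 − 0.833601)(1 − 0.680723) = 0.9864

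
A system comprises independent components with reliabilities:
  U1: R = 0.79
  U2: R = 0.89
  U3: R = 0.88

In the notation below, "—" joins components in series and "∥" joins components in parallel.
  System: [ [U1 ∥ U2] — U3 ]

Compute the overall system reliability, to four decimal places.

0.8597

Parallel (U1 and U2): 1 − (1 − 0.790000)(1 − 0.890000) = 0.976900
Series ([0.976900] and U3): 0.976900 × 0.880000 = 0.8597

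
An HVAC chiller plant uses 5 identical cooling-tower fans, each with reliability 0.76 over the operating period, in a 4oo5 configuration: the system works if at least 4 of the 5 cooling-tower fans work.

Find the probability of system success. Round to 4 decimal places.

R = Σ_{i=4}^{5} C(5,i) p^i (1−p)^{5−i} with p = 0.76
C(5,4)·0.76^4·0.24^1 = 0.400346
C(5,5)·0.76^5·0.24^0 = 0.253553
Sum = 0.6539

0.6539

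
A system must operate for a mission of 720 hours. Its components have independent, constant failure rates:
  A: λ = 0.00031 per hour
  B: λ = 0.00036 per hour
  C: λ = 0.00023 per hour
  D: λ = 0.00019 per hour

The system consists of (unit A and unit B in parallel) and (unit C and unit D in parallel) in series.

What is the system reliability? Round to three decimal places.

R(A) = exp(−0.00031 × 720) = 0.79995
R(B) = exp(−0.00036 × 720) = 0.77167
R(C) = exp(−0.00023 × 720) = 0.84739
R(D) = exp(−0.00019 × 720) = 0.87214
Parallel (A and B): 1 − (1 − 0.79995)(1 − 0.77167) = 0.95432
Parallel (C and D): 1 − (1 − 0.84739)(1 − 0.87214) = 0.98049
Series ([0.95432] and [0.98049]): 0.95432 × 0.98049 = 0.936

0.936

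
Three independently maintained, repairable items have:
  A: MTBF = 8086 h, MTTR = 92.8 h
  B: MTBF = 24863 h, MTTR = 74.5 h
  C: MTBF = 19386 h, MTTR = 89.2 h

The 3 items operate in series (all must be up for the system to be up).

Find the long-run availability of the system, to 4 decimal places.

0.9812

A(A) = MTBF/(MTBF+MTTR) = 8086/(8086+92.8) = 0.988654
A(B) = MTBF/(MTBF+MTTR) = 24863/(24863+74.5) = 0.997013
A(C) = MTBF/(MTBF+MTTR) = 19386/(19386+89.2) = 0.995420
Series availability: 0.988654 × 0.997013 × 0.995420 = 0.9812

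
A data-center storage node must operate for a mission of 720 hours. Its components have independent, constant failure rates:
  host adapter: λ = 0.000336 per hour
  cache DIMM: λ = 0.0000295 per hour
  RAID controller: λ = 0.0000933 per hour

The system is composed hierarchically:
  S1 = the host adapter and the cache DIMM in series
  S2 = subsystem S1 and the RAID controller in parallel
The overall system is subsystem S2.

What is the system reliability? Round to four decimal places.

R(host adapter) = exp(−0.000336 × 720) = 0.785119
R(cache DIMM) = exp(−0.0000295 × 720) = 0.978984
R(RAID controller) = exp(−0.0000933 × 720) = 0.935031
Series (host adapter and cache DIMM): 0.785119 × 0.978984 = 0.768619
Parallel ([0.768619] and RAID controller): 1 − (1 − 0.768619)(1 − 0.935031) = 0.9850

0.9850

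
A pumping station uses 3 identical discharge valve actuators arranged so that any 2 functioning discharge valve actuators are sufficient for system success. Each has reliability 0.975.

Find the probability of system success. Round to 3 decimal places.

R = Σ_{i=2}^{3} C(3,i) p^i (1−p)^{3−i} with p = 0.975
C(3,2)·0.975^2·0.025^1 = 0.07130
C(3,3)·0.975^3·0.025^0 = 0.92686
Sum = 0.998

0.998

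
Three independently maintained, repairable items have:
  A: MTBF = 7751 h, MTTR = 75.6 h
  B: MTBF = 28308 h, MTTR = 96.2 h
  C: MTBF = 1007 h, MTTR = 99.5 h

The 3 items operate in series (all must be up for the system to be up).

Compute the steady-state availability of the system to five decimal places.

0.89823

A(A) = MTBF/(MTBF+MTTR) = 7751/(7751+75.6) = 0.990341
A(B) = MTBF/(MTBF+MTTR) = 28308/(28308+96.2) = 0.996613
A(C) = MTBF/(MTBF+MTTR) = 1007/(1007+99.5) = 0.910077
Series availability: 0.990341 × 0.996613 × 0.910077 = 0.89823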